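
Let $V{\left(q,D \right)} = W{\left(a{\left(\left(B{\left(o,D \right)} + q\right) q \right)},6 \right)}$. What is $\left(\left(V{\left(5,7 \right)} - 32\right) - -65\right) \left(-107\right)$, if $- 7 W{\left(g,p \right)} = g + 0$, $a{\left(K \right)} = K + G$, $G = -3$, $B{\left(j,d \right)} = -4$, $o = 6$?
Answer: $- \frac{24503}{7} \approx -3500.4$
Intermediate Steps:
$a{\left(K \right)} = -3 + K$ ($a{\left(K \right)} = K - 3 = -3 + K$)
$W{\left(g,p \right)} = - \frac{g}{7}$ ($W{\left(g,p \right)} = - \frac{g + 0}{7} = - \frac{g}{7}$)
$V{\left(q,D \right)} = \frac{3}{7} - \frac{q \left(-4 + q\right)}{7}$ ($V{\left(q,D \right)} = - \frac{-3 + \left(-4 + q\right) q}{7} = - \frac{-3 + q \left(-4 + q\right)}{7} = \frac{3}{7} - \frac{q \left(-4 + q\right)}{7}$)
$\left(\left(V{\left(5,7 \right)} - 32\right) - -65\right) \left(-107\right) = \left(\left(\left(\frac{3}{7} - \frac{5 \left(-4 + 5\right)}{7}\right) - 32\right) - -65\right) \left(-107\right) = \left(\left(\left(\frac{3}{7} - \frac{5}{7} \cdot 1\right) - 32\right) + 65\right) \left(-107\right) = \left(\left(\left(\frac{3}{7} - \frac{5}{7}\right) - 32\right) + 65\right) \left(-107\right) = \left(\left(- \frac{2}{7} - 32\right) + 65\right) \left(-107\right) = \left(- \frac{226}{7} + 65\right) \left(-107\right) = \frac{229}{7} \left(-107\right) = - \frac{24503}{7}$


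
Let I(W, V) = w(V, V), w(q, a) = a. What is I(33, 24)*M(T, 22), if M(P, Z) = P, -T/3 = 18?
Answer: -1296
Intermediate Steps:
T = -54 (T = -3*18 = -54)
I(W, V) = V
I(33, 24)*M(T, 22) = 24*(-54) = -1296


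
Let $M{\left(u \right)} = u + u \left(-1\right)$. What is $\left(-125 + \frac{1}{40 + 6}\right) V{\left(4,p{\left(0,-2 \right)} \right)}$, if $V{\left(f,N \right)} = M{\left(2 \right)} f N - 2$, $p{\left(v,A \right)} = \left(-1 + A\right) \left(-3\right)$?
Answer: $\frac{5749}{23} \approx 249.96$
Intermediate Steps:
$p{\left(v,A \right)} = 3 - 3 A$
$M{\left(u \right)} = 0$ ($M{\left(u \right)} = u - u = 0$)
$V{\left(f,N \right)} = -2$ ($V{\left(f,N \right)} = 0 f N - 2 = 0 N - 2 = 0 - 2 = -2$)
$\left(-125 + \frac{1}{40 + 6}\right) V{\left(4,p{\left(0,-2 \right)} \right)} = \left(-125 + \frac{1}{40 + 6}\right) \left(-2\right) = \left(-125 + \frac{1}{46}\right) \left(-2\right) = \left(- \frac{5749}{46}\right) \left(-2\right) = \frac{5749}{23}$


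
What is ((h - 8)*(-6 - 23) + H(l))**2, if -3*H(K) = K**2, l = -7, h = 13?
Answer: 234256/9 ≈ 26028.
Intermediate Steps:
H(K) = -K**2/3
((h - 8)*(-6 - 23) + H(l))**2 = ((13 - 8)*(-6 - 23) - 1/3*(-7)**2)**2 = (5*(-29) - 1/3*49)**2 = (-145 - 49/3)**2 = (-484/3)**2 = 234256/9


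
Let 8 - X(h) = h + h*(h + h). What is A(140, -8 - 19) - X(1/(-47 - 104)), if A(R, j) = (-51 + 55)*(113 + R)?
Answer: 22892055/22801 ≈ 1004.0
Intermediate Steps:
A(R, j) = 452 + 4*R (A(R, j) = 4*(113 + R) = 452 + 4*R)
X(h) = 8 - h - 2*h**2 (X(h) = 8 - (h + h*(h + h)) = 8 - (h + h*(2*h)) = 8 - (h + 2*h**2) = 8 + (-h - 2*h**2) = 8 - h - 2*h**2)
A(140, -8 - 19) - X(1/(-47 - 104)) = (452 + 4*140) - (8 - 1/(-47 - 104) - 2/(-47 - 104)**2) = (452 + 560) - (8 - 1/(-151) - 2*(1/(-151))**2) = 1012 - (8 - 1*(-1/151) - 2*(-1/151)**2) = 1012 - (8 + 1/151 - 2*1/22801) = 1012 - (8 + 1/151 - 2/22801) = 1012 - 1*182557/22801 = 1012 - 182557/22801 = 22892055/22801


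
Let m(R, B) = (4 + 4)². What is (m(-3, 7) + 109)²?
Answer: 29929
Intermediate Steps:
m(R, B) = 64 (m(R, B) = 8² = 64)
(m(-3, 7) + 109)² = (64 + 109)² = 173² = 29929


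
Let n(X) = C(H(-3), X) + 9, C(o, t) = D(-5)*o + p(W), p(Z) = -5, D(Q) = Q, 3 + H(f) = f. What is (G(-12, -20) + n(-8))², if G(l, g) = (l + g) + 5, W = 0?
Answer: 49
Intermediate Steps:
H(f) = -3 + f
C(o, t) = -5 - 5*o (C(o, t) = -5*o - 5 = -5 - 5*o)
n(X) = 34 (n(X) = (-5 - 5*(-3 - 3)) + 9 = (-5 - 5*(-6)) + 9 = (-5 + 30) + 9 = 25 + 9 = 34)
G(l, g) = 5 + g + l (G(l, g) = (g + l) + 5 = 5 + g + l)
(G(-12, -20) + n(-8))² = ((5 - 20 - 12) + 34)² = (-27 + 34)² = 7² = 49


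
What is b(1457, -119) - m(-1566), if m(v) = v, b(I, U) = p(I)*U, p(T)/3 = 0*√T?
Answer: 1566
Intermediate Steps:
p(T) = 0 (p(T) = 3*(0*√T) = 3*0 = 0)
b(I, U) = 0 (b(I, U) = 0*U = 0)
b(1457, -119) - m(-1566) = 0 - 1*(-1566) = 0 + 1566 = 1566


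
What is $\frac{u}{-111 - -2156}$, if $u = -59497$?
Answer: $- \frac{59497}{2045} \approx -29.094$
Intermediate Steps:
$\frac{u}{-111 - -2156} = - \frac{59497}{-111 - -2156} = - \frac{59497}{-111 + 2156} = - \frac{59497}{2045}$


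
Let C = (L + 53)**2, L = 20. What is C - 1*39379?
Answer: -34050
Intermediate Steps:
C = 5329 (C = (20 + 53)**2 = 73**2 = 5329)
C - 1*39379 = 5329 - 1*39379 = 5329 - 39379 = -34050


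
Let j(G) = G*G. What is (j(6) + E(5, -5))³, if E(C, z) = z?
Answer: 29791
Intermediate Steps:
j(G) = G²
(j(6) + E(5, -5))³ = (6² - 5)³ = (36 - 5)³ = 31³ = 29791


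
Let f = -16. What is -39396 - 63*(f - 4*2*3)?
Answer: -36876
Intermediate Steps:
-39396 - 63*(f - 4*2*3) = -39396 - 63*(-16 - 4*2*3) = -39396 - 63*(-16 - 8*3) = -39396 - 63*(-16 - 24) = -39396 - 63*(-40) = -39396 - 1*(-2520) = -39396 + 2520 = -36876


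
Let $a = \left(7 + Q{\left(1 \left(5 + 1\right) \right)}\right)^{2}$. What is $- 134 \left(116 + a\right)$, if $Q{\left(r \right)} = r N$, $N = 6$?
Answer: $-263310$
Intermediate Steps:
$Q{\left(r \right)} = 6 r$ ($Q{\left(r \right)} = r 6 = 6 r$)
$a = 1849$ ($a = \left(7 + 6 \cdot 1 \left(5 + 1\right)\right)^{2} = \left(7 + 6 \cdot 1 \cdot 6\right)^{2} = \left(7 + 6 \cdot 6\right)^{2} = \left(7 + 36\right)^{2} = 43^{2} = 1849$)
$- 134 \left(116 + a\right) = - 134 \left(116 + 1849\right) = \left(-134\right) 1965 = -263310$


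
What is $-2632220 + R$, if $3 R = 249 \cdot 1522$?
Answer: $-2505894$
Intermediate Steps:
$R = 126326$ ($R = \frac{249 \cdot 1522}{3} = \frac{1}{3} \cdot 378978 = 126326$)
$-2632220 + R = -2632220 + 126326 = -2505894$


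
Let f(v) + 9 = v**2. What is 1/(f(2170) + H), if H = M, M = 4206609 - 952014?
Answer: 1/7963486 ≈ 1.2557e-7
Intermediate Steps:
M = 3254595
H = 3254595
f(v) = -9 + v**2
1/(f(2170) + H) = 1/((-9 + 2170**2) + 3254595) = 1/((-9 + 4708900) + 3254595) = 1/(4708891 + 3254595) = 1/7963486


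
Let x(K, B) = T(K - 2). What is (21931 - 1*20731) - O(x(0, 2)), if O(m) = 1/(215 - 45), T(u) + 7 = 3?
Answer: 203999/170 ≈ 1200.0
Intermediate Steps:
T(u) = -4 (T(u) = -7 + 3 = -4)
x(K, B) = -4
O(m) = 1/170
(21931 - 1*20731) - O(x(0, 2)) = (21931 - 1*20731) - 1*1/170 = (21931 - 20731) - 1/170 = 1200 - 1/170 = 203999/170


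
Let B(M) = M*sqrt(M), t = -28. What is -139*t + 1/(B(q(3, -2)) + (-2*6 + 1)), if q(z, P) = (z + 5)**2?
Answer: 1949893/501 ≈ 3892.0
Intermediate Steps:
q(z, P) = (5 + z)**2
B(M) = M**(3/2)
-139*t + 1/(B(q(3, -2)) + (-2*6 + 1)) = -139*(-28) + 1/(((5 + 3)**2)**(3/2) + (-2*6 + 1)) = 3892 + 1/((8**2)**(3/2) + (-12 + 1)) = 3892 + 1/(64**(3/2) - 11) = 3892 + 1/(512 - 11) = 3892 + 1/501 = 1949893/501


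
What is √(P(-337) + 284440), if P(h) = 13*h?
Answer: √280059 ≈ 529.21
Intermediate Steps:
√(P(-337) + 284440) = √(13*(-337) + 284440) = √(-4381 + 284440) = √280059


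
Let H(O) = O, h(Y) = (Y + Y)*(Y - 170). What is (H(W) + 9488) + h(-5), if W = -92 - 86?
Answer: 11060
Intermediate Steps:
W = -178
h(Y) = 2*Y*(-170 + Y) (h(Y) = (2*Y)*(-170 + Y) = 2*Y*(-170 + Y))
(H(W) + 9488) + h(-5) = (-178 + 9488) + 2*(-5)*(-170 - 5) = 9310 + 2*(-5)*(-175) = 9310 + 1750 = 11060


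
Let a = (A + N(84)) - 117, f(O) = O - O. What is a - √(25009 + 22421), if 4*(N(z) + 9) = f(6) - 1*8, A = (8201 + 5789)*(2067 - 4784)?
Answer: -38010958 - 3*√5270 ≈ -3.8011e+7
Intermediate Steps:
A = -38010830 (A = 13990*(-2717) = -38010830)
f(O) = 0
N(z) = -11 (N(z) = -9 + (0 - 1*8)/4 = -9 + (0 - 8)/4 = -9 + (¼)*(-8) = -9 - 2 = -11)
a = -38010958 (a = (-38010830 - 11) - 117 = -38010841 - 117 = -38010958)
a - √(25009 + 22421) = -38010958 - √(25009 + 22421) = -38010958 - √47430 = -38010958 - 3*√5270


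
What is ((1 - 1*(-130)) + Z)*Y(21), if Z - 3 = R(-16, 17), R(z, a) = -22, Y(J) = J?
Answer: 2352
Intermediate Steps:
Z = -19 (Z = 3 - 22 = -19)
((1 - 1*(-130)) + Z)*Y(21) = ((1 - 1*(-130)) - 19)*21 = ((1 + 130) - 19)*21 = (131 - 19)*21 = 112*21 = 2352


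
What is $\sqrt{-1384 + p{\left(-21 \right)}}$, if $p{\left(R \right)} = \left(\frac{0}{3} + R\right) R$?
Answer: $i \sqrt{943} \approx 30.708 i$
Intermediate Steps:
$p{\left(R \right)} = R^{2}$ ($p{\left(R \right)} = \left(0 \cdot \frac{1}{3} + R\right) R = \left(0 + R\right) R = R R = R^{2}$)
$\sqrt{-1384 + p{\left(-21 \right)}} = \sqrt{-1384 + \left(-21\right)^{2}} = \sqrt{-1384 + 441} = \sqrt{-943} = i \sqrt{943}$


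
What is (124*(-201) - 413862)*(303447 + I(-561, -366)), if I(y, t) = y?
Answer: -132902136396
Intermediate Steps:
(124*(-201) - 413862)*(303447 + I(-561, -366)) = (124*(-201) - 413862)*(303447 - 561) = (-24924 - 413862)*302886 = -438786*302886 = -132902136396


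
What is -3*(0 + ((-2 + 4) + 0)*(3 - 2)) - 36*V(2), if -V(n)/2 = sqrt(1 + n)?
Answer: -6 + 72*sqrt(3) ≈ 118.71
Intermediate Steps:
V(n) = -2*sqrt(1 + n)
-3*(0 + ((-2 + 4) + 0)*(3 - 2)) - 36*V(2) = -3*(0 + ((-2 + 4) + 0)*(3 - 2)) - (-72)*sqrt(1 + 2) = -3*(0 + (2 + 0)*1) - (-72)*sqrt(3) = -3*(0 + 2*1) + 72*sqrt(3) = -3*(0 + 2) + 72*sqrt(3) = -3*2 + 72*sqrt(3) = -6 + 72*sqrt(3)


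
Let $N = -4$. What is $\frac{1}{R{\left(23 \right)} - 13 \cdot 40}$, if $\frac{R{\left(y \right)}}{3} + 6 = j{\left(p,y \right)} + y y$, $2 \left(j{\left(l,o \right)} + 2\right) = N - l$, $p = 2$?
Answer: $\frac{1}{1034} \approx 0.00096712$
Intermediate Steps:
$j{\left(l,o \right)} = -4 - \frac{l}{2}$ ($j{\left(l,o \right)} = -2 + \frac{-4 - l}{2} = -2 - \left(2 + \frac{l}{2}\right) = -4 - \frac{l}{2}$)
$R{\left(y \right)} = -33 + 3 y^{2}$ ($R{\left(y \right)} = -18 + 3 \left(\left(-4 - 1\right) + y y\right) = -18 + 3 \left(\left(-4 - 1\right) + y^{2}\right) = -18 + 3 \left(-5 + y^{2}\right) = -18 + \left(-15 + 3 y^{2}\right) = -33 + 3 y^{2}$)
$\frac{1}{R{\left(23 \right)} - 13 \cdot 40} = \frac{1}{\left(-33 + 3 \cdot 23^{2}\right) - 13 \cdot 40} = \frac{1}{\left(-33 + 3 \cdot 529\right) - 520} = \frac{1}{\left(-33 + 1587\right) - 520} = \frac{1}{1554 - 520} = \frac{1}{1034}$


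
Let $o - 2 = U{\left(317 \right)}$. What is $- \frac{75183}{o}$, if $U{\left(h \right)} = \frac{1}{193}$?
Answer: $- \frac{4836773}{129} \approx -37494.0$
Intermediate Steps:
$U{\left(h \right)} = \frac{1}{193}$
$o = \frac{387}{193}$ ($o = 2 + \frac{1}{193} = \frac{387}{193} \approx 2.0052$)
$- \frac{75183}{o} = - \frac{75183}{\frac{387}{193}} = \left(-75183\right) \frac{193}{387} = - \frac{4836773}{129}$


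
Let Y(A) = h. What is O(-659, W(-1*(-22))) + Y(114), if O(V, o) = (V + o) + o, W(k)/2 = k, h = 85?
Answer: -486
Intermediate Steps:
Y(A) = 85
W(k) = 2*k
O(V, o) = V + 2*o
O(-659, W(-1*(-22))) + Y(114) = (-659 + 2*(2*(-1*(-22)))) + 85 = (-659 + 2*(2*22)) + 85 = (-659 + 2*44) + 85 = (-659 + 88) + 85 = -571 + 85 = -486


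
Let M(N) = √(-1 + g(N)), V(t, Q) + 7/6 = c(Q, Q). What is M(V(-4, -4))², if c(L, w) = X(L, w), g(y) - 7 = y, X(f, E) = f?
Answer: ⅚ ≈ 0.83333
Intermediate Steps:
g(y) = 7 + y
c(L, w) = L
V(t, Q) = -7/6 + Q
M(N) = √(6 + N) (M(N) = √(-1 + (7 + N)) = √(6 + N))
M(V(-4, -4))² = (√(6 + (-7/6 - 4)))² = (√(6 - 31/6))² = (√(⅚))² = (√30/6)² = ⅚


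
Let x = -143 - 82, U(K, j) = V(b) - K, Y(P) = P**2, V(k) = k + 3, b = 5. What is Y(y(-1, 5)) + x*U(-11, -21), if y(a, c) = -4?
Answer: -4259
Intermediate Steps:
V(k) = 3 + k
U(K, j) = 8 - K (U(K, j) = (3 + 5) - K = 8 - K)
x = -225
Y(y(-1, 5)) + x*U(-11, -21) = (-4)**2 - 225*(8 - 1*(-11)) = 16 - 225*(8 + 11) = 16 - 225*19 = 16 - 4275 = -4259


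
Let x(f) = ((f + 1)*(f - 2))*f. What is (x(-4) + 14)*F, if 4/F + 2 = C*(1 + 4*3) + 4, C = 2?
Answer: -58/7 ≈ -8.2857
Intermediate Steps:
x(f) = f*(1 + f)*(-2 + f) (x(f) = ((1 + f)*(-2 + f))*f = f*(1 + f)*(-2 + f))
F = ⅐ (F = 4/(-2 + (2*(1 + 4*3) + 4)) = 4/(-2 + (2*(1 + 12) + 4)) = 4/(-2 + (2*13 + 4)) = 4/(-2 + (26 + 4)) = 4/(-2 + 30) = 4/28 = 4*(1/28) = ⅐ ≈ 0.14286)
(x(-4) + 14)*F = (-4*(-2 + (-4)² - 1*(-4)) + 14)*(⅐) = (-4*(-2 + 16 + 4) + 14)*(⅐) = (-4*18 + 14)*(⅐) = (-72 + 14)*(⅐) = -58*⅐ = -58/7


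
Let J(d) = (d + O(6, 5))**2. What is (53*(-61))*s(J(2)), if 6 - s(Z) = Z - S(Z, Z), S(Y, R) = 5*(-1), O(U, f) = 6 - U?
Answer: 9699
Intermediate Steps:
S(Y, R) = -5
J(d) = d**2 (J(d) = (d + (6 - 1*6))**2 = (d + (6 - 6))**2 = (d + 0)**2 = d**2)
s(Z) = 1 - Z (s(Z) = 6 - (Z - 1*(-5)) = 6 - (Z + 5) = 6 - (5 + Z) = 6 + (-5 - Z) = 1 - Z)
(53*(-61))*s(J(2)) = (53*(-61))*(1 - 1*2**2) = -3233*(1 - 1*4) = -3233*(1 - 4) = -3233*(-3) = 9699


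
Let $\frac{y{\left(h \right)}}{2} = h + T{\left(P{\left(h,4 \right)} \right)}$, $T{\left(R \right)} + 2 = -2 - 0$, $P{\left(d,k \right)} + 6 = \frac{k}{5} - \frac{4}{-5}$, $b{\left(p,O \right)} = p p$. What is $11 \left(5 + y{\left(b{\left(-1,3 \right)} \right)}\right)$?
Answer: $-11$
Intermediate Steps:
$b{\left(p,O \right)} = p^{2}$
$P{\left(d,k \right)} = - \frac{26}{5} + \frac{k}{5}$ ($P{\left(d,k \right)} = -6 + \left(\frac{k}{5} - \frac{4}{-5}\right) = -6 + \left(k \frac{1}{5} - - \frac{4}{5}\right) = -6 + \left(\frac{k}{5} + \frac{4}{5}\right) = -6 + \left(\frac{4}{5} + \frac{k}{5}\right) = - \frac{26}{5} + \frac{k}{5}$)
$T{\left(R \right)} = -4$ ($T{\left(R \right)} = -2 - 2 = -4$)
$y{\left(h \right)} = -8 + 2 h$ ($y{\left(h \right)} = 2 \left(h - 4\right) = 2 \left(-4 + h\right) = -8 + 2 h$)
$11 \left(5 + y{\left(b{\left(-1,3 \right)} \right)}\right) = 11 \left(5 - \left(8 - 2 \left(-1\right)^{2}\right)\right) = 11 \left(5 + \left(-8 + 2 \cdot 1\right)\right) = 11 \left(5 + \left(-8 + 2\right)\right) = 11 \left(5 - 6\right) = 11 \left(-1\right) = -11$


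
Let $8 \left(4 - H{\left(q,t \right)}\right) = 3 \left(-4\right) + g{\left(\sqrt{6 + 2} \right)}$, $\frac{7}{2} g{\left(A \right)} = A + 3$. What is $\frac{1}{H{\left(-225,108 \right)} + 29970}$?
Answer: $\frac{23500708}{704442954713} + \frac{56 \sqrt{2}}{704442954713} \approx 3.3361 \cdot 10^{-5}$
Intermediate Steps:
$g{\left(A \right)} = \frac{6}{7} + \frac{2 A}{7}$ ($g{\left(A \right)} = \frac{2 \left(A + 3\right)}{7} = \frac{2 \left(3 + A\right)}{7} = \frac{6}{7} + \frac{2 A}{7}$)
$H{\left(q,t \right)} = \frac{151}{28} - \frac{\sqrt{2}}{14}$ ($H{\left(q,t \right)} = 4 - \frac{3 \left(-4\right) + \left(\frac{6}{7} + \frac{2 \sqrt{6 + 2}}{7}\right)}{8} = 4 - \frac{-12 + \left(\frac{6}{7} + \frac{2 \sqrt{8}}{7}\right)}{8} = 4 - \frac{-12 + \left(\frac{6}{7} + \frac{2 \cdot 2 \sqrt{2}}{7}\right)}{8} = 4 - \frac{-12 + \left(\frac{6}{7} + \frac{4 \sqrt{2}}{7}\right)}{8} = 4 - \frac{- \frac{78}{7} + \frac{4 \sqrt{2}}{7}}{8} = 4 + \left(\frac{39}{28} - \frac{\sqrt{2}}{14}\right) = \frac{151}{28} - \frac{\sqrt{2}}{14}$)
$\frac{1}{H{\left(-225,108 \right)} + 29970} = \frac{1}{\left(\frac{151}{28} - \frac{\sqrt{2}}{14}\right) + 29970} = \frac{1}{\frac{839311}{28} - \frac{\sqrt{2}}{14}}$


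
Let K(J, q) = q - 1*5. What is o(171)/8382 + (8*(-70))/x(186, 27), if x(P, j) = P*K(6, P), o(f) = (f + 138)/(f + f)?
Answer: -88606547/5361579828 ≈ -0.016526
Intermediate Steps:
K(J, q) = -5 + q (K(J, q) = q - 5 = -5 + q)
o(f) = (138 + f)/(2*f) (o(f) = (138 + f)/((2*f)) = (138 + f)*(1/(2*f)) = (138 + f)/(2*f))
x(P, j) = P*(-5 + P)
o(171)/8382 + (8*(-70))/x(186, 27) = ((½)*(138 + 171)/171)/8382 + (8*(-70))/((186*(-5 + 186))) = ((½)*(1/171)*309)*(1/8382) - 560/(186*181) = (103/114)*(1/8382) - 560/33666 = 103/955548 - 560*1/33666 = 103/955548 - 280/16833 = -88606547/5361579828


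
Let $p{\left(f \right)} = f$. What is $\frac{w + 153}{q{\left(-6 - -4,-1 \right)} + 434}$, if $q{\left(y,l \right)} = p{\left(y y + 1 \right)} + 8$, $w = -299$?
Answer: $- \frac{146}{447} \approx -0.32662$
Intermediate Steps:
$q{\left(y,l \right)} = 9 + y^{2}$ ($q{\left(y,l \right)} = \left(y y + 1\right) + 8 = \left(y^{2} + 1\right) + 8 = \left(1 + y^{2}\right) + 8 = 9 + y^{2}$)
$\frac{w + 153}{q{\left(-6 - -4,-1 \right)} + 434} = \frac{-299 + 153}{\left(9 + \left(-6 - -4\right)^{2}\right) + 434} = - \frac{146}{\left(9 + \left(-6 + 4\right)^{2}\right) + 434} = - \frac{146}{\left(9 + \left(-2\right)^{2}\right) + 434} = - \frac{146}{\left(9 + 4\right) + 434} = - \frac{146}{13 + 434} = - \frac{146}{447}$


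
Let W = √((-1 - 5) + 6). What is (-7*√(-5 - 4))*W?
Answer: 0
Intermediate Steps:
W = 0 (W = √(-6 + 6) = √0 = 0)
(-7*√(-5 - 4))*W = -7*√(-5 - 4)*0 = -21*I*0 = 0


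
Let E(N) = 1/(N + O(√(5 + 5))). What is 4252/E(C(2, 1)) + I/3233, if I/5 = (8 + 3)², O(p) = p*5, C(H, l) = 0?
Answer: 605/3233 + 21260*√10 ≈ 67230.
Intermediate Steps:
O(p) = 5*p
I = 605 (I = 5*(8 + 3)² = 5*11² = 5*121 = 605)
E(N) = 1/(N + 5*√10) (E(N) = 1/(N + 5*√(5 + 5)) = 1/(N + 5*√10))
4252/E(C(2, 1)) + I/3233 = 4252/(1/(0 + 5*√10)) + 605/3233 = 4252/(1/(5*√10)) + 605*(1/3233) = 4252/((√10/50)) + 605/3233 = 4252*(5*√10) + 605/3233 = 21260*√10 + 605/3233 = 605/3233 + 21260*√10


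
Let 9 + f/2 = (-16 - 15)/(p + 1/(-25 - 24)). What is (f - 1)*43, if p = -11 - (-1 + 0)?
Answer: -270513/491 ≈ -550.94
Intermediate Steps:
p = -10 (p = -11 - 1*(-1) = -11 + 1 = -10)
f = -5800/491 (f = -18 + 2*((-16 - 15)/(-10 + 1/(-25 - 24))) = -18 + 2*(-31/(-10 + 1/(-49))) = -18 + 2*(-31/(-10 - 1/49)) = -18 + 2*(-31/(-491/49)) = -18 + 2*(-31*(-49/491)) = -18 + 2*(1519/491) = -18 + 3038/491 = -5800/491 ≈ -11.813)
(f - 1)*43 = (-5800/491 - 1)*43 = -6291/491*43 = -270513/491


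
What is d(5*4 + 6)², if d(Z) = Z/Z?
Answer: 1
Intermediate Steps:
d(Z) = 1
d(5*4 + 6)² = 1² = 1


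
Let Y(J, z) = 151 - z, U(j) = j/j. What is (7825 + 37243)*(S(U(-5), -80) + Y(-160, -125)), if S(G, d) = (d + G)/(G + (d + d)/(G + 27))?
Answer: 435401948/33 ≈ 1.3194e+7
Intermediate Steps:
U(j) = 1
S(G, d) = (G + d)/(G + 2*d/(27 + G)) (S(G, d) = (G + d)/(G + (2*d)/(27 + G)) = (G + d)/(G + 2*d/(27 + G)))
(7825 + 37243)*(S(U(-5), -80) + Y(-160, -125)) = (7825 + 37243)*((1² + 27*1 + 27*(-80) + 1*(-80))/(1² + 2*(-80) + 27*1) + (151 - 1*(-125))) = 45068*((1 + 27 - 2160 - 80)/(1 - 160 + 27) + (151 + 125)) = 45068*(-2212/(-132) + 276) = 45068*(-1/132*(-2212) + 276) = 45068*(553/33 + 276) = 45068*(9661/33) = 435401948/33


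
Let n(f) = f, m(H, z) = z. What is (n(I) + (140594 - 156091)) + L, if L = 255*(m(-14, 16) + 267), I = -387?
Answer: 56281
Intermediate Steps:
L = 72165 (L = 255*(16 + 267) = 255*283 = 72165)
(n(I) + (140594 - 156091)) + L = (-387 + (140594 - 156091)) + 72165 = (-387 - 15497) + 72165 = -15884 + 72165 = 56281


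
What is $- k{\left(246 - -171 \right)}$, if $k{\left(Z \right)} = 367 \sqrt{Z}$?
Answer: $- 367 \sqrt{417} \approx -7494.4$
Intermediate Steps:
$- k{\left(246 - -171 \right)} = - 367 \sqrt{246 - -171} = - 367 \sqrt{246 + 171} = - 367 \sqrt{417}$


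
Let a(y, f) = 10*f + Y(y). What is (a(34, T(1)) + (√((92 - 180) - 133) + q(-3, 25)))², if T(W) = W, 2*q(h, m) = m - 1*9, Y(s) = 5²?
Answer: (43 + I*√221)² ≈ 1628.0 + 1278.5*I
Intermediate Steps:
Y(s) = 25
q(h, m) = -9/2 + m/2 (q(h, m) = (m - 1*9)/2 = (m - 9)/2 = (-9 + m)/2 = -9/2 + m/2)
a(y, f) = 25 + 10*f (a(y, f) = 10*f + 25 = 25 + 10*f)
(a(34, T(1)) + (√((92 - 180) - 133) + q(-3, 25)))² = ((25 + 10*1) + (√((92 - 180) - 133) + (-9/2 + (½)*25)))² = ((25 + 10) + (√(-88 - 133) + (-9/2 + 25/2)))² = (35 + (√(-221) + 8))² = (35 + (I*√221 + 8))² = (35 + (8 + I*√221))² = (43 + I*√221)²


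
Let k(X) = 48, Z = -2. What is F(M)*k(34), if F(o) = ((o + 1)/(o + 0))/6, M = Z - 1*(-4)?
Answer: 12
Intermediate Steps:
M = 2 (M = -2 - 1*(-4) = -2 + 4 = 2)
F(o) = (1 + o)/(6*o) (F(o) = ((1 + o)/o)*(⅙) = (1 + o)/(6*o))
F(M)*k(34) = ((⅙)*(1 + 2)/2)*48 = ((⅙)*(½)*3)*48 = (¼)*48 = 12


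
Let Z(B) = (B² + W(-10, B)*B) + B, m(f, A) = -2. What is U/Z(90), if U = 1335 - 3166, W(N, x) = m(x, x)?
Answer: -1831/8010 ≈ -0.22859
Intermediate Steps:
W(N, x) = -2
Z(B) = B² - B (Z(B) = (B² - 2*B) + B = B² - B)
U = -1831
U/Z(90) = -1831*1/(90*(-1 + 90)) = -1831/(90*89) = -1831/8010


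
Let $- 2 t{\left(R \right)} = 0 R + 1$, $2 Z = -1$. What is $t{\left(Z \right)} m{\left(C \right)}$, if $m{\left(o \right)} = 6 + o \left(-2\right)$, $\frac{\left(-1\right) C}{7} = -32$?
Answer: $221$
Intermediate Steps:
$Z = - \frac{1}{2}$ ($Z = \frac{1}{2} \left(-1\right) = - \frac{1}{2} \approx -0.5$)
$C = 224$ ($C = \left(-7\right) \left(-32\right) = 224$)
$m{\left(o \right)} = 6 - 2 o$
$t{\left(R \right)} = - \frac{1}{2}$ ($t{\left(R \right)} = - \frac{0 R + 1}{2} = - \frac{0 + 1}{2} = \left(- \frac{1}{2}\right) 1 = - \frac{1}{2}$)
$t{\left(Z \right)} m{\left(C \right)} = - \frac{6 - 448}{2} = \left(- \frac{1}{2}\right) \left(-442\right) = 221$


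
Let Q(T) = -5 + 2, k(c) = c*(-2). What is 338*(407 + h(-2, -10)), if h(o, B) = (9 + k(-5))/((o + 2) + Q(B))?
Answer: 406276/3 ≈ 1.3543e+5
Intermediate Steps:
k(c) = -2*c
Q(T) = -3
h(o, B) = 19/(-1 + o) (h(o, B) = (9 - 2*(-5))/((o + 2) - 3) = (9 + 10)/((2 + o) - 3) = 19/(-1 + o))
338*(407 + h(-2, -10)) = 338*(407 + 19/(-1 - 2)) = 338*(407 + 19/(-3)) = 338*(407 + 19*(-⅓)) = 338*(407 - 19/3) = 338*(1202/3) = 406276/3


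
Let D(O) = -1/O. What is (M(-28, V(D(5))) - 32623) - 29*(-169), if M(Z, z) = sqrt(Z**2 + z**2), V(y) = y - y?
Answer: -27694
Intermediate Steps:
V(y) = 0
(M(-28, V(D(5))) - 32623) - 29*(-169) = (sqrt((-28)**2 + 0**2) - 32623) - 29*(-169) = (sqrt(784 + 0) - 32623) + 4901 = (sqrt(784) - 32623) + 4901 = (28 - 32623) + 4901 = -32595 + 4901 = -27694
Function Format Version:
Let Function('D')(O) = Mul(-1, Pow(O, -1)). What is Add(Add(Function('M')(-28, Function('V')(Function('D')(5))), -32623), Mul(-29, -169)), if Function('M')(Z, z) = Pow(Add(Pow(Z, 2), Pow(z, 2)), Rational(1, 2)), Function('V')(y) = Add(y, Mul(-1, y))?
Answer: -27694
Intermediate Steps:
Function('V')(y) = 0
Add(Add(Function('M')(-28, Function('V')(Function('D')(5))), -32623), Mul(-29, -169)) = Add(Add(Pow(Add(Pow(-28, 2), Pow(0, 2)), Rational(1, 2)), -32623), Mul(-29, -169)) = Add(Add(Pow(Add(784, 0), Rational(1, 2)), -32623), 4901) = Add(Add(Pow(784, Rational(1, 2)), -32623), 4901) = Add(Add(28, -32623), 4901) = Add(-32595, 4901) = -27694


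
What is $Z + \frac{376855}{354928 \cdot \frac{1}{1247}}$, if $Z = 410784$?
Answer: $\frac{146268681737}{354928} \approx 4.1211 \cdot 10^{5}$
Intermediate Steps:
$Z + \frac{376855}{354928 \cdot \frac{1}{1247}} = 410784 + \frac{376855}{354928 \cdot \frac{1}{1247}} = 410784 + \frac{376855}{\frac{354928}{1247}} = 410784 + 376855 \cdot \frac{1247}{354928} = 410784 + \frac{469938185}{354928} = \frac{146268681737}{354928}$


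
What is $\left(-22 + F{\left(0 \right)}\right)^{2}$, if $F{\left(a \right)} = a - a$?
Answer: $484$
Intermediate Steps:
$F{\left(a \right)} = 0$
$\left(-22 + F{\left(0 \right)}\right)^{2} = \left(-22 + 0\right)^{2} = \left(-22\right)^{2} = 484$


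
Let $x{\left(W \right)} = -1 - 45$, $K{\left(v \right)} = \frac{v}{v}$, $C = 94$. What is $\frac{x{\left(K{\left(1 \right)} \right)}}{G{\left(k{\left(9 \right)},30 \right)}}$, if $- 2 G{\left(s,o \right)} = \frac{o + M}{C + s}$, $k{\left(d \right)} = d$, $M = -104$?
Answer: $- \frac{4738}{37} \approx -128.05$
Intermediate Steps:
$K{\left(v \right)} = 1$
$G{\left(s,o \right)} = - \frac{-104 + o}{2 \left(94 + s\right)}$ ($G{\left(s,o \right)} = - \frac{\left(o - 104\right) \frac{1}{94 + s}}{2} = - \frac{\left(-104 + o\right) \frac{1}{94 + s}}{2} = - \frac{\frac{1}{94 + s} \left(-104 + o\right)}{2} = - \frac{-104 + o}{2 \left(94 + s\right)}$)
$x{\left(W \right)} = -46$ ($x{\left(W \right)} = -1 - 45 = -46$)
$\frac{x{\left(K{\left(1 \right)} \right)}}{G{\left(k{\left(9 \right)},30 \right)}} = - \frac{46}{\frac{1}{2} \frac{1}{94 + 9} \left(104 - 30\right)} = - \frac{46}{\frac{1}{2} \cdot \frac{1}{103} \left(104 - 30\right)} = - \frac{46}{\frac{1}{2} \cdot \frac{1}{103} \cdot 74} = - \frac{46}{\frac{37}{103}} = \left(-46\right) \frac{103}{37} = - \frac{4738}{37}$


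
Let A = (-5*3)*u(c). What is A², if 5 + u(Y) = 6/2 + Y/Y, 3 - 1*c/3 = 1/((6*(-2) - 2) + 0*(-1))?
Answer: 225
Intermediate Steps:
c = 129/14 (c = 9 - 3/((6*(-2) - 2) + 0*(-1)) = 9 - 3/((-12 - 2) + 0) = 9 - 3/(-14 + 0) = 9 - 3/(-14) = 9 - 3*(-1/14) = 9 + 3/14 = 129/14 ≈ 9.2143)
u(Y) = -1 (u(Y) = -5 + (6/2 + Y/Y) = -5 + (6*(½) + 1) = -5 + (3 + 1) = -5 + 4 = -1)
A = 15 (A = -5*3*(-1) = -15*(-1) = 15)
A² = 15² = 225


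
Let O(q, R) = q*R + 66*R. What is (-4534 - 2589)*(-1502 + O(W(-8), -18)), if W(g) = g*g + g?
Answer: 26340854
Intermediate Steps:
W(g) = g + g**2 (W(g) = g**2 + g = g + g**2)
O(q, R) = 66*R + R*q (O(q, R) = R*q + 66*R = 66*R + R*q)
(-4534 - 2589)*(-1502 + O(W(-8), -18)) = (-4534 - 2589)*(-1502 - 18*(66 - 8*(1 - 8))) = -7123*(-1502 - 18*(66 - 8*(-7))) = -7123*(-1502 - 18*(66 + 56)) = -7123*(-1502 - 18*122) = -7123*(-1502 - 2196) = -7123*(-3698) = 26340854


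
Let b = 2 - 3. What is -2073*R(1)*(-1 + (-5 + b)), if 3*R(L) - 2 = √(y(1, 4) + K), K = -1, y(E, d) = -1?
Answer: 9674 + 4837*I*√2 ≈ 9674.0 + 6840.6*I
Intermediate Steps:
b = -1
R(L) = ⅔ + I*√2/3 (R(L) = ⅔ + √(-1 - 1)/3 = ⅔ + √(-2)/3 = ⅔ + (I*√2)/3 = ⅔ + I*√2/3)
-2073*R(1)*(-1 + (-5 + b)) = -2073*(⅔ + I*√2/3)*(-1 + (-5 - 1)) = -2073*(⅔ + I*√2/3)*(-1 - 6) = -2073*(⅔ + I*√2/3)*(-7) = -2073*(-14/3 - 7*I*√2/3) = 9674 + 4837*I*√2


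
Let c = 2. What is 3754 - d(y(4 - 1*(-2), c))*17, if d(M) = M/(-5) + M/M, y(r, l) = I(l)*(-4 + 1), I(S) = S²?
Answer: 18481/5 ≈ 3696.2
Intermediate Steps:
y(r, l) = -3*l² (y(r, l) = l²*(-4 + 1) = l²*(-3) = -3*l²)
d(M) = 1 - M/5 (d(M) = M*(-⅕) + 1 = -M/5 + 1 = 1 - M/5)
3754 - d(y(4 - 1*(-2), c))*17 = 3754 - (1 - (-3)*2²/5)*17 = 3754 - (1 - (-3)*4/5)*17 = 3754 - (1 - ⅕*(-12))*17 = 3754 - (1 + 12/5)*17 = 3754 - 17*17/5 = 3754 - 1*289/5 = 3754 - 289/5 = 18481/5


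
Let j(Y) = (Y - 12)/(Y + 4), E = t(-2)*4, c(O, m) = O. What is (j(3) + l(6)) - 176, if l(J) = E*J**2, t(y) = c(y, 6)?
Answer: -3257/7 ≈ -465.29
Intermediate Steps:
t(y) = y
E = -8 (E = -2*4 = -8)
j(Y) = (-12 + Y)/(4 + Y)
l(J) = -8*J**2
(j(3) + l(6)) - 176 = ((-12 + 3)/(4 + 3) - 8*6**2) - 176 = (-9/7 - 8*36) - 176 = ((1/7)*(-9) - 288) - 176 = (-9/7 - 288) - 176 = -2025/7 - 176 = -3257/7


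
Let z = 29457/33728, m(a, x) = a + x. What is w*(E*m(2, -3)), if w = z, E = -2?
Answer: 29457/16864 ≈ 1.7467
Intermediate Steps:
z = 29457/33728 (z = 29457*(1/33728) = 29457/33728 ≈ 0.87337)
w = 29457/33728 ≈ 0.87337
w*(E*m(2, -3)) = 29457*(-2*(2 - 3))/33728 = 29457*(-2*(-1))/33728 = (29457/33728)*2 = 29457/16864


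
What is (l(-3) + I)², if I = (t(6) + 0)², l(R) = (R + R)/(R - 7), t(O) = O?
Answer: 33489/25 ≈ 1339.6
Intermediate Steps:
l(R) = 2*R/(-7 + R) (l(R) = (2*R)/(-7 + R) = 2*R/(-7 + R))
I = 36 (I = (6 + 0)² = 6² = 36)
(l(-3) + I)² = (2*(-3)/(-7 - 3) + 36)² = (2*(-3)/(-10) + 36)² = (2*(-3)*(-⅒) + 36)² = (⅗ + 36)² = (183/5)² = 33489/25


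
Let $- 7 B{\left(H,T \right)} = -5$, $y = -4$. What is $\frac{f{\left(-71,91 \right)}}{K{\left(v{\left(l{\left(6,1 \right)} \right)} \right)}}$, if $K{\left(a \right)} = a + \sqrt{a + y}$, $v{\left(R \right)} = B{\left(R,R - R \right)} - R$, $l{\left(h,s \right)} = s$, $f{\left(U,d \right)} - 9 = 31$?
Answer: $- \frac{280}{107} - \frac{140 i \sqrt{210}}{107} \approx -2.6168 - 18.961 i$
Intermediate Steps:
$f{\left(U,d \right)} = 40$ ($f{\left(U,d \right)} = 9 + 31 = 40$)
$B{\left(H,T \right)} = \frac{5}{7}$ ($B{\left(H,T \right)} = \left(- \frac{1}{7}\right) \left(-5\right) = \frac{5}{7}$)
$v{\left(R \right)} = \frac{5}{7} - R$
$K{\left(a \right)} = a + \sqrt{-4 + a}$ ($K{\left(a \right)} = a + \sqrt{a - 4} = a + \sqrt{-4 + a}$)
$\frac{f{\left(-71,91 \right)}}{K{\left(v{\left(l{\left(6,1 \right)} \right)} \right)}} = \frac{40}{\left(\frac{5}{7} - 1\right) + \sqrt{-4 + \left(\frac{5}{7} - 1\right)}} = \frac{40}{- \frac{2}{7} + \sqrt{-4 - \frac{2}{7}}} = \frac{40}{- \frac{2}{7} + \sqrt{- \frac{30}{7}}} = \frac{40}{- \frac{2}{7} + \frac{i \sqrt{210}}{7}}$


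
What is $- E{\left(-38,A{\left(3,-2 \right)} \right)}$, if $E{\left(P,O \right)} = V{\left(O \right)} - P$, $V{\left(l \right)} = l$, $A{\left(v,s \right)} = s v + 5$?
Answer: $-37$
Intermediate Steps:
$A{\left(v,s \right)} = 5 + s v$
$E{\left(P,O \right)} = O - P$
$- E{\left(-38,A{\left(3,-2 \right)} \right)} = - (\left(5 - 6\right) - -38) = - (\left(5 - 6\right) + 38) = - (-1 + 38) = \left(-1\right) 37 = -37$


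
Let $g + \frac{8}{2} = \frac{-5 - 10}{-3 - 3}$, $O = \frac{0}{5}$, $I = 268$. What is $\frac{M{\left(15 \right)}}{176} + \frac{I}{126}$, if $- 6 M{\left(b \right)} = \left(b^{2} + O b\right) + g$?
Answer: $\frac{84949}{44352} \approx 1.9153$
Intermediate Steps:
$O = 0$ ($O = 0 \cdot \frac{1}{5} = 0$)
$g = - \frac{3}{2}$ ($g = -4 + \frac{-5 - 10}{-3 - 3} = -4 - \frac{15}{-6} = -4 - - \frac{5}{2} = -4 + \frac{5}{2} = - \frac{3}{2} \approx -1.5$)
$M{\left(b \right)} = \frac{1}{4} - \frac{b^{2}}{6}$ ($M{\left(b \right)} = - \frac{\left(b^{2} + 0 b\right) - \frac{3}{2}}{6} = - \frac{\left(b^{2} + 0\right) - \frac{3}{2}}{6} = - \frac{b^{2} - \frac{3}{2}}{6} = - \frac{- \frac{3}{2} + b^{2}}{6} = \frac{1}{4} - \frac{b^{2}}{6}$)
$\frac{M{\left(15 \right)}}{176} + \frac{I}{126} = \frac{\frac{1}{4} - \frac{15^{2}}{6}}{176} + \frac{268}{126} = \left(\frac{1}{4} - \frac{75}{2}\right) \frac{1}{176} + 268 \cdot \frac{1}{126} = \left(\frac{1}{4} - \frac{75}{2}\right) \frac{1}{176} + \frac{134}{63} = \left(- \frac{149}{4}\right) \frac{1}{176} + \frac{134}{63} = - \frac{149}{704} + \frac{134}{63} = \frac{84949}{44352}$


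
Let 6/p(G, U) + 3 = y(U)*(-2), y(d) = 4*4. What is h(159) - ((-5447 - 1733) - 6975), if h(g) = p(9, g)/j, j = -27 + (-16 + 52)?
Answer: 1486273/105 ≈ 14155.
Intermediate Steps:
y(d) = 16
p(G, U) = -6/35 (p(G, U) = 6/(-3 + 16*(-2)) = 6/(-3 - 32) = 6/(-35) = 6*(-1/35) = -6/35)
j = 9 (j = -27 + 36 = 9)
h(g) = -2/105 (h(g) = -6/35/9 = -6/35*⅑ = -2/105)
h(159) - ((-5447 - 1733) - 6975) = -2/105 - ((-5447 - 1733) - 6975) = -2/105 - (-7180 - 6975) = -2/105 - 1*(-14155) = -2/105 + 14155 = 1486273/105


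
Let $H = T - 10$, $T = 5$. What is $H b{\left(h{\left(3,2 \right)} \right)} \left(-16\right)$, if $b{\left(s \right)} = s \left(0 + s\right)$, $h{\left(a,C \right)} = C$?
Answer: $320$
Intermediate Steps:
$b{\left(s \right)} = s^{2}$ ($b{\left(s \right)} = s s = s^{2}$)
$H = -5$ ($H = 5 - 10 = -5$)
$H b{\left(h{\left(3,2 \right)} \right)} \left(-16\right) = - 5 \cdot 2^{2} \left(-16\right) = \left(-5\right) 4 \left(-16\right) = \left(-20\right) \left(-16\right) = 320$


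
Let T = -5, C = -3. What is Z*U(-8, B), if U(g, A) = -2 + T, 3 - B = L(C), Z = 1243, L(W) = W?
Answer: -8701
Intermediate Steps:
B = 6 (B = 3 - 1*(-3) = 3 + 3 = 6)
U(g, A) = -7 (U(g, A) = -2 - 5 = -7)
Z*U(-8, B) = 1243*(-7) = -8701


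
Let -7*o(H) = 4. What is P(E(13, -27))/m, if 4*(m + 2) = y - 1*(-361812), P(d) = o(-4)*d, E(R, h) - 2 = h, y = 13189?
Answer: 400/2624951 ≈ 0.00015238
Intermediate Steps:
o(H) = -4/7 (o(H) = -⅐*4 = -4/7)
E(R, h) = 2 + h
P(d) = -4*d/7
m = 374993/4 (m = -2 + (13189 - 1*(-361812))/4 = -2 + (13189 + 361812)/4 = -2 + (¼)*375001 = -2 + 375001/4 = 374993/4 ≈ 93748.)
P(E(13, -27))/m = (-4*(2 - 27)/7)/(374993/4) = -4/7*(-25)*(4/374993) = (100/7)*(4/374993) = 400/2624951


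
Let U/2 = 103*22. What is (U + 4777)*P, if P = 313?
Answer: 2913717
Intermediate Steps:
U = 4532 (U = 2*(103*22) = 2*2266 = 4532)
(U + 4777)*P = (4532 + 4777)*313 = 9309*313 = 2913717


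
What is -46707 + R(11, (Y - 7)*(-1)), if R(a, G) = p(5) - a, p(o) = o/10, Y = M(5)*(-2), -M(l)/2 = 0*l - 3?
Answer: -93435/2 ≈ -46718.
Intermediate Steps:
M(l) = 6 (M(l) = -2*(0*l - 3) = -2*(0 - 3) = -2*(-3) = 6)
Y = -12 (Y = 6*(-2) = -12)
p(o) = o/10 (p(o) = o*(⅒) = o/10)
R(a, G) = ½ - a (R(a, G) = (⅒)*5 - a = ½ - a)
-46707 + R(11, (Y - 7)*(-1)) = -46707 + (½ - 1*11) = -46707 + (½ - 11) = -46707 - 21/2 = -93435/2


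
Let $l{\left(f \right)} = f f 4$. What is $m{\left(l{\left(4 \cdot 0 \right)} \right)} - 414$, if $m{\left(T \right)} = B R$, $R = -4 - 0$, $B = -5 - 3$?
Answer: $-382$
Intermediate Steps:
$B = -8$
$l{\left(f \right)} = 4 f^{2}$ ($l{\left(f \right)} = f^{2} \cdot 4 = 4 f^{2}$)
$R = -4$ ($R = -4 + 0 = -4$)
$m{\left(T \right)} = 32$ ($m{\left(T \right)} = \left(-8\right) \left(-4\right) = 32$)
$m{\left(l{\left(4 \cdot 0 \right)} \right)} - 414 = 32 - 414 = -382$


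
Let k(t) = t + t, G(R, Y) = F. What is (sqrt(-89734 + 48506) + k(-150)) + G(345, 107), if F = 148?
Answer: -152 + 2*I*sqrt(10307) ≈ -152.0 + 203.05*I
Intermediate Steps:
G(R, Y) = 148
k(t) = 2*t
(sqrt(-89734 + 48506) + k(-150)) + G(345, 107) = (sqrt(-89734 + 48506) + 2*(-150)) + 148 = (sqrt(-41228) - 300) + 148 = (2*I*sqrt(10307) - 300) + 148 = (-300 + 2*I*sqrt(10307)) + 148 = -152 + 2*I*sqrt(10307)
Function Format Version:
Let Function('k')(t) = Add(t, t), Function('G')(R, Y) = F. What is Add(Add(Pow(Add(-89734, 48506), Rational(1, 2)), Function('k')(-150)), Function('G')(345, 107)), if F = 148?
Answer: Add(-152, Mul(2, I, Pow(10307, Rational(1, 2)))) ≈ Add(-152.00, Mul(203.05, I))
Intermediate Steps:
Function('G')(R, Y) = 148
Function('k')(t) = Mul(2, t)
Add(Add(Pow(Add(-89734, 48506), Rational(1, 2)), Function('k')(-150)), Function('G')(345, 107)) = Add(Add(Pow(Add(-89734, 48506), Rational(1, 2)), Mul(2, -150)), 148) = Add(Add(Pow(-41228, Rational(1, 2)), -300), 148) = Add(Add(Mul(2, I, Pow(10307, Rational(1, 2))), -300), 148) = Add(Add(-300, Mul(2, I, Pow(10307, Rational(1, 2)))), 148) = Add(-152, Mul(2, I, Pow(10307, Rational(1, 2))))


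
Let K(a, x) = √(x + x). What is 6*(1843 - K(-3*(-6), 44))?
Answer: 11058 - 12*√22 ≈ 11002.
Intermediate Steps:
K(a, x) = √2*√x (K(a, x) = √(2*x) = √2*√x)
6*(1843 - K(-3*(-6), 44)) = 6*(1843 - √2*√44) = 6*(1843 - √2*2*√11) = 6*(1843 - 2*√22) = 11058 - 12*√22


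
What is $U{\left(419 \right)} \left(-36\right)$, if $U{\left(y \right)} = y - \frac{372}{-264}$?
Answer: $- \frac{166482}{11} \approx -15135.0$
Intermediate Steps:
$U{\left(y \right)} = \frac{31}{22} + y$ ($U{\left(y \right)} = y - - \frac{31}{22} = y + \frac{31}{22} = \frac{31}{22} + y$)
$U{\left(419 \right)} \left(-36\right) = \left(\frac{31}{22} + 419\right) \left(-36\right) = \frac{9249}{22} \left(-36\right) = - \frac{166482}{11}$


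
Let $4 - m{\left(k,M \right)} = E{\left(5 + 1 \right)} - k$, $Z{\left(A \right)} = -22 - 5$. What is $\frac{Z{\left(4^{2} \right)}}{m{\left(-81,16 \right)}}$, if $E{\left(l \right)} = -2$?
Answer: $\frac{9}{25} \approx 0.36$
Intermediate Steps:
$Z{\left(A \right)} = -27$ ($Z{\left(A \right)} = -22 - 5 = -27$)
$m{\left(k,M \right)} = 6 + k$ ($m{\left(k,M \right)} = 4 - \left(-2 - k\right) = 4 + \left(2 + k\right) = 6 + k$)
$\frac{Z{\left(4^{2} \right)}}{m{\left(-81,16 \right)}} = - \frac{27}{6 - 81} = - \frac{27}{-75} = \left(-27\right) \left(- \frac{1}{75}\right) = \frac{9}{25}$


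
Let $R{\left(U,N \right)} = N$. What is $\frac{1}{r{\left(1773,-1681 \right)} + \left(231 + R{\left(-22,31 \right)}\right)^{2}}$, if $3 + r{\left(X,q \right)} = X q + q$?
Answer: $- \frac{1}{2913453} \approx -3.4324 \cdot 10^{-7}$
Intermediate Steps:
$r{\left(X,q \right)} = -3 + q + X q$ ($r{\left(X,q \right)} = -3 + \left(X q + q\right) = -3 + \left(q + X q\right) = -3 + q + X q$)
$\frac{1}{r{\left(1773,-1681 \right)} + \left(231 + R{\left(-22,31 \right)}\right)^{2}} = \frac{1}{\left(-3 - 1681 + 1773 \left(-1681\right)\right) + \left(231 + 31\right)^{2}} = \frac{1}{\left(-3 - 1681 - 2980413\right) + 262^{2}} = \frac{1}{-2982097 + 68644} = \frac{1}{-2913453} = - \frac{1}{2913453}$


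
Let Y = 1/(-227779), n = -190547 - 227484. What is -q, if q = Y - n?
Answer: -95218683148/227779 ≈ -4.1803e+5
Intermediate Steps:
n = -418031
Y = -1/227779 ≈ -4.3902e-6
q = 95218683148/227779 (q = -1/227779 - 1*(-418031) = -1/227779 + 418031 = 95218683148/227779 ≈ 4.1803e+5)
-q = -1*95218683148/227779 = -95218683148/227779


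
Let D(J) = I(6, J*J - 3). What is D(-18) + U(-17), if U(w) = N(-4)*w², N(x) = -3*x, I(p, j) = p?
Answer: 3474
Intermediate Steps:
D(J) = 6
U(w) = 12*w² (U(w) = (-3*(-4))*w² = 12*w²)
D(-18) + U(-17) = 6 + 12*(-17)² = 6 + 12*289 = 6 + 3468 = 3474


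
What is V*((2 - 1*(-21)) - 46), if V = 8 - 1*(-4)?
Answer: -276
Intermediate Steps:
V = 12 (V = 8 + 4 = 12)
V*((2 - 1*(-21)) - 46) = 12*((2 - 1*(-21)) - 46) = 12*((2 + 21) - 46) = 12*(23 - 46) = 12*(-23) = -276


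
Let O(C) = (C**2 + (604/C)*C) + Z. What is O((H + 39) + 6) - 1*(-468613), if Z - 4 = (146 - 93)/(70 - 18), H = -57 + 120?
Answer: 25006073/52 ≈ 4.8089e+5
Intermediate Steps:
H = 63
Z = 261/52 (Z = 4 + (146 - 93)/(70 - 18) = 4 + 53/52 = 261/52 ≈ 5.0192)
O(C) = 31669/52 + C**2 (O(C) = (C**2 + (604/C)*C) + 261/52 = (C**2 + 604) + 261/52 = (604 + C**2) + 261/52 = 31669/52 + C**2)
O((H + 39) + 6) - 1*(-468613) = (31669/52 + ((63 + 39) + 6)**2) - 1*(-468613) = (31669/52 + (102 + 6)**2) + 468613 = (31669/52 + 108**2) + 468613 = (31669/52 + 11664) + 468613 = 638197/52 + 468613 = 25006073/52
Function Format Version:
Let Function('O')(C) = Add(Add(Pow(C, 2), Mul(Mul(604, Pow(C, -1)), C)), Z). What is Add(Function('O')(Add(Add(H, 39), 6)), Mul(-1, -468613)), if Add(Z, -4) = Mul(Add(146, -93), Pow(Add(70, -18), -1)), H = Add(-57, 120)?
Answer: Rational(25006073, 52) ≈ 4.8089e+5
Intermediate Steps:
H = 63
Z = Rational(261, 52) (Z = Add(4, Mul(Add(146, -93), Pow(Add(70, -18), -1))) = Add(4, Mul(53, Pow(52, -1))) = Add(4, Mul(53, Rational(1, 52))) = Add(4, Rational(53, 52)) = Rational(261, 52) ≈ 5.0192)
Function('O')(C) = Add(Rational(31669, 52), Pow(C, 2)) (Function('O')(C) = Add(Add(Pow(C, 2), Mul(Mul(604, Pow(C, -1)), C)), Rational(261, 52)) = Add(Add(Pow(C, 2), 604), Rational(261, 52)) = Add(Add(604, Pow(C, 2)), Rational(261, 52)) = Add(Rational(31669, 52), Pow(C, 2)))
Add(Function('O')(Add(Add(H, 39), 6)), Mul(-1, -468613)) = Add(Add(Rational(31669, 52), Pow(Add(Add(63, 39), 6), 2)), Mul(-1, -468613)) = Add(Add(Rational(31669, 52), Pow(Add(102, 6), 2)), 468613) = Add(Add(Rational(31669, 52), Pow(108, 2)), 468613) = Add(Add(Rational(31669, 52), 11664), 468613) = Add(Rational(638197, 52), 468613) = Rational(25006073, 52)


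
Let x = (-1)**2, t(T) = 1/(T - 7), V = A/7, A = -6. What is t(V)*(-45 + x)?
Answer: 28/5 ≈ 5.6000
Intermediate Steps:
V = -6/7 ≈ -0.85714
t(T) = 1/(-7 + T)
x = 1
t(V)*(-45 + x) = (-45 + 1)/(-7 - 6/7) = -44/(-55/7) = -7/55*(-44) = 28/5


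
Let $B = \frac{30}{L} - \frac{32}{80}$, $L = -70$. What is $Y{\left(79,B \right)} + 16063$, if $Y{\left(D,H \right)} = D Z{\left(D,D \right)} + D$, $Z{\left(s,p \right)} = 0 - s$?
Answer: $9901$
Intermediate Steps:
$Z{\left(s,p \right)} = - s$
$B = - \frac{29}{35}$ ($B = \frac{30}{-70} - \frac{32}{80} = 30 \left(- \frac{1}{70}\right) - \frac{2}{5} = - \frac{3}{7} - \frac{2}{5} = - \frac{29}{35} \approx -0.82857$)
$Y{\left(D,H \right)} = D - D^{2}$ ($Y{\left(D,H \right)} = D \left(- D\right) + D = - D^{2} + D = D - D^{2}$)
$Y{\left(79,B \right)} + 16063 = 79 \left(1 - 79\right) + 16063 = 79 \left(-78\right) + 16063 = -6162 + 16063 = 9901$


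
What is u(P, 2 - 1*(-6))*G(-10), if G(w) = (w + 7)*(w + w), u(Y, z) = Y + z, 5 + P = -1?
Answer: 120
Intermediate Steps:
P = -6 (P = -5 - 1 = -6)
G(w) = 2*w*(7 + w) (G(w) = (7 + w)*(2*w) = 2*w*(7 + w))
u(P, 2 - 1*(-6))*G(-10) = (-6 + (2 - 1*(-6)))*(2*(-10)*(7 - 10)) = (-6 + (2 + 6))*(2*(-10)*(-3)) = (-6 + 8)*60 = 2*60 = 120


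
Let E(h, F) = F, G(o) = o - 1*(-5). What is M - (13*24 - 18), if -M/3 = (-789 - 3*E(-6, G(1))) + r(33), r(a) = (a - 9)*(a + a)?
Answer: -2625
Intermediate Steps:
G(o) = 5 + o (G(o) = o + 5 = 5 + o)
r(a) = 2*a*(-9 + a) (r(a) = (-9 + a)*(2*a) = 2*a*(-9 + a))
M = -2331 (M = -3*((-789 - 3*(5 + 1)) + 2*33*(-9 + 33)) = -3*((-789 - 3*6) + 2*33*24) = -3*((-789 - 18) + 1584) = -3*(-807 + 1584) = -3*777 = -2331)
M - (13*24 - 18) = -2331 - (13*24 - 18) = -2331 - (312 - 18) = -2331 - 1*294 = -2331 - 294 = -2625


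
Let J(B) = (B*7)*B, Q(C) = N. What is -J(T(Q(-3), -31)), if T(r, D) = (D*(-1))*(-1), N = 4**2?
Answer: -6727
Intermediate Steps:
N = 16
Q(C) = 16
T(r, D) = D (T(r, D) = -D*(-1) = D)
J(B) = 7*B**2 (J(B) = (7*B)*B = 7*B**2)
-J(T(Q(-3), -31)) = -7*(-31)**2 = -7*961 = -1*6727 = -6727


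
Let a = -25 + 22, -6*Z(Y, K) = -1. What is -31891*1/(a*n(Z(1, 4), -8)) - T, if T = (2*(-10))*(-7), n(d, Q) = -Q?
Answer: 28531/24 ≈ 1188.8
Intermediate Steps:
Z(Y, K) = 1/6 (Z(Y, K) = -1/6*(-1) = 1/6)
a = -3
T = 140 (T = -20*(-7) = 140)
-31891*1/(a*n(Z(1, 4), -8)) - T = -31891/(-1*(-8)*(-3)) - 1*140 = -31891/(8*(-3)) - 140 = -31891/(-24) - 140 = -31891*(-1/24) - 140 = 31891/24 - 140 = 28531/24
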